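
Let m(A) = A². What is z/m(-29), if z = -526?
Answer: -526/841 ≈ -0.62545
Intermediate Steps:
z/m(-29) = -526/((-29)²) = -526/841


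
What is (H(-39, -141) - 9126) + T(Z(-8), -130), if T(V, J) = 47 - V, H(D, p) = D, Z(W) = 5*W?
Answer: -9078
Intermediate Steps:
(H(-39, -141) - 9126) + T(Z(-8), -130) = (-39 - 9126) + (47 - 5*(-8)) = -9165 + (47 - 1*(-40)) = -9165 + (47 + 40) = -9165 + 87 = -9078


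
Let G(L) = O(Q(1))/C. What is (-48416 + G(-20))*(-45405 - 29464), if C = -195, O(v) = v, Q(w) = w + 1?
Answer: 706847363018/195 ≈ 3.6249e+9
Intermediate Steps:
Q(w) = 1 + w
G(L) = -2/195 (G(L) = (1 + 1)/(-195) = 2*(-1/195) = -2/195)
(-48416 + G(-20))*(-45405 - 29464) = (-48416 - 2/195)*(-45405 - 29464) = -9441122/195*(-74869) = 706847363018/195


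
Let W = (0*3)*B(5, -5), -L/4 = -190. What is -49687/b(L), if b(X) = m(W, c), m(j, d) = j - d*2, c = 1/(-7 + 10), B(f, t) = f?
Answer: 149061/2 ≈ 74531.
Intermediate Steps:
c = ⅓ (c = 1/3 = ⅓ ≈ 0.33333)
L = 760 (L = -4*(-190) = 760)
W = 0 (W = (0*3)*5 = 0*5 = 0)
m(j, d) = j - 2*d
b(X) = -⅔ (b(X) = 0 - 2*⅓ = 0 - ⅔ = -⅔)
-49687/b(L) = -49687/(-⅔) = -49687*(-3/2) = 149061/2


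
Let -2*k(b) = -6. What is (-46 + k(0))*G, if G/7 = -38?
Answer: 11438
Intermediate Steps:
G = -266 (G = 7*(-38) = -266)
k(b) = 3 (k(b) = -½*(-6) = 3)
(-46 + k(0))*G = (-46 + 3)*(-266) = -43*(-266) = 11438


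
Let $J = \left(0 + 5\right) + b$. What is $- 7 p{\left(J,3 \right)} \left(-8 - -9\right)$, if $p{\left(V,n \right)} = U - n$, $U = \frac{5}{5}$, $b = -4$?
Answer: $14$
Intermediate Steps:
$U = 1$ ($U = 5 \cdot \frac{1}{5} = 1$)
$J = 1$ ($J = \left(0 + 5\right) - 4 = 5 - 4 = 1$)
$p{\left(V,n \right)} = 1 - n$
$- 7 p{\left(J,3 \right)} \left(-8 - -9\right) = - 7 \left(1 - 3\right) \left(-8 - -9\right) = - 7 \left(1 - 3\right) \left(-8 + 9\right) = \left(-7\right) \left(-2\right) 1 = 14 \cdot 1 = 14$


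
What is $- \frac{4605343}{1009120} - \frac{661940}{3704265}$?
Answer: $- \frac{154151198093}{32504764320} \approx -4.7424$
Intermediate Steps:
$- \frac{4605343}{1009120} - \frac{661940}{3704265} = \left(-4605343\right) \frac{1}{1009120} - \frac{5756}{32211} = - \frac{4605343}{1009120} - \frac{5756}{32211} = - \frac{154151198093}{32504764320}$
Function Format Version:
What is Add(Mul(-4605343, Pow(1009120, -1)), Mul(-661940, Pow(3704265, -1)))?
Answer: Rational(-154151198093, 32504764320) ≈ -4.7424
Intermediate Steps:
Add(Mul(-4605343, Pow(1009120, -1)), Mul(-661940, Pow(3704265, -1))) = Add(Mul(-4605343, Rational(1, 1009120)), Mul(-661940, Rational(1, 3704265))) = Add(Rational(-4605343, 1009120), Rational(-5756, 32211)) = Rational(-154151198093, 32504764320)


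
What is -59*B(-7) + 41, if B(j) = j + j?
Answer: 867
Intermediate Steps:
B(j) = 2*j
-59*B(-7) + 41 = -118*(-7) + 41 = -59*(-14) + 41 = 826 + 41 = 867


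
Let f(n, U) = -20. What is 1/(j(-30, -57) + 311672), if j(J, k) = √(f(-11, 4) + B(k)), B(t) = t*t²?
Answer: 311672/97139620797 - I*√185213/97139620797 ≈ 3.2085e-6 - 4.4304e-9*I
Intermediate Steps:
B(t) = t³
j(J, k) = √(-20 + k³)
1/(j(-30, -57) + 311672) = 1/(√(-20 + (-57)³) + 311672) = 1/(√(-20 - 185193) + 311672) = 1/(√(-185213) + 311672) = 1/(I*√185213 + 311672) = 1/(311672 + I*√185213)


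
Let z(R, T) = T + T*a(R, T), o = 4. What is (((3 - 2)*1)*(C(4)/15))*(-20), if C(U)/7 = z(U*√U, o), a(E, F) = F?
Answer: -560/3 ≈ -186.67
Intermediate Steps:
z(R, T) = T + T² (z(R, T) = T + T*T = T + T²)
C(U) = 140 (C(U) = 7*(4*(1 + 4)) = 7*(4*5) = 7*20 = 140)
(((3 - 2)*1)*(C(4)/15))*(-20) = (((3 - 2)*1)*(140/15))*(-20) = ((1*1)*(140*(1/15)))*(-20) = (1*(28/3))*(-20) = (28/3)*(-20) = -560/3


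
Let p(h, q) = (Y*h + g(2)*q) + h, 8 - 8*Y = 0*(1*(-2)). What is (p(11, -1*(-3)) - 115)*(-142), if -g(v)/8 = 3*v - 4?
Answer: 20022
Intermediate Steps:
g(v) = 32 - 24*v (g(v) = -8*(3*v - 4) = -8*(-4 + 3*v) = 32 - 24*v)
Y = 1 (Y = 1 - 0*1*(-2) = 1 - 0*(-2) = 1 - ⅛*0 = 1 + 0 = 1)
p(h, q) = -16*q + 2*h (p(h, q) = (1*h + (32 - 24*2)*q) + h = (h + (32 - 48)*q) + h = (h - 16*q) + h = -16*q + 2*h)
(p(11, -1*(-3)) - 115)*(-142) = ((-(-16)*(-3) + 2*11) - 115)*(-142) = ((-16*3 + 22) - 115)*(-142) = ((-48 + 22) - 115)*(-142) = (-26 - 115)*(-142) = -141*(-142) = 20022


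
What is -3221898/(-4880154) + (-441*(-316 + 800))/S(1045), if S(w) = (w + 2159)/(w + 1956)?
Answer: -14471991147024/72388951 ≈ -1.9992e+5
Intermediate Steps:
S(w) = (2159 + w)/(1956 + w)
-3221898/(-4880154) + (-441*(-316 + 800))/S(1045) = -3221898/(-4880154) + (-441*(-316 + 800))/(((2159 + 1045)/(1956 + 1045))) = -3221898*(-1/4880154) + (-441*484)/((3204/3001)) = 536983/813359 - 213444/((1/3001)*3204) = 536983/813359 - 213444/3204/3001 = 536983/813359 - 213444*3001/3204 = 536983/813359 - 17792929/89 = -14471991147024/72388951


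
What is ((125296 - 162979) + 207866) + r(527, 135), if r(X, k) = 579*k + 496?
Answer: 248844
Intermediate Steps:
r(X, k) = 496 + 579*k
((125296 - 162979) + 207866) + r(527, 135) = ((125296 - 162979) + 207866) + (496 + 579*135) = (-37683 + 207866) + (496 + 78165) = 170183 + 78661 = 248844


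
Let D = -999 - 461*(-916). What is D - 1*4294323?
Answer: -3873046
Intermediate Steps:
D = 421277 (D = -999 + 422276 = 421277)
D - 1*4294323 = 421277 - 1*4294323 = 421277 - 4294323 = -3873046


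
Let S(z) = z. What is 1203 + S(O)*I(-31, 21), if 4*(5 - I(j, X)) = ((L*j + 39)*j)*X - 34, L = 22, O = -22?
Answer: 4606335/2 ≈ 2.3032e+6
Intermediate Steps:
I(j, X) = 27/2 - X*j*(39 + 22*j)/4 (I(j, X) = 5 - (((22*j + 39)*j)*X - 34)/4 = 5 - (((39 + 22*j)*j)*X - 34)/4 = 5 - ((j*(39 + 22*j))*X - 34)/4 = 5 - (X*j*(39 + 22*j) - 34)/4 = 5 - (-34 + X*j*(39 + 22*j))/4 = 5 + (17/2 - X*j*(39 + 22*j)/4) = 27/2 - X*j*(39 + 22*j)/4)
1203 + S(O)*I(-31, 21) = 1203 - 22*(27/2 - 39/4*21*(-31) - 11/2*21*(-31)²) = 1203 - 22*(27/2 + 25389/4 - 11/2*21*961) = 1203 - 22*(27/2 + 25389/4 - 221991/2) = 1203 - 22*(-418539/4) = 1203 + 4603929/2 = 4606335/2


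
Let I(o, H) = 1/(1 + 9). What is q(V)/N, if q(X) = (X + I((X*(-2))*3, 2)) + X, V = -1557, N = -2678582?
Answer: 31139/26785820 ≈ 0.0011625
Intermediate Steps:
I(o, H) = ⅒ (I(o, H) = 1/10 = ⅒)
q(X) = ⅒ + 2*X (q(X) = (X + ⅒) + X = (⅒ + X) + X = ⅒ + 2*X)
q(V)/N = (⅒ + 2*(-1557))/(-2678582) = (⅒ - 3114)*(-1/2678582) = -31139/10*(-1/2678582) = 31139/26785820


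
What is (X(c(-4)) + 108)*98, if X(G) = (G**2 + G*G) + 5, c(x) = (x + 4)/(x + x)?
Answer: 11074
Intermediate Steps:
c(x) = (4 + x)/(2*x) (c(x) = (4 + x)/((2*x)) = (4 + x)*(1/(2*x)) = (4 + x)/(2*x))
X(G) = 5 + 2*G**2 (X(G) = (G**2 + G**2) + 5 = 2*G**2 + 5 = 5 + 2*G**2)
(X(c(-4)) + 108)*98 = ((5 + 2*((1/2)*(4 - 4)/(-4))**2) + 108)*98 = ((5 + 2*((1/2)*(-1/4)*0)**2) + 108)*98 = ((5 + 2*0**2) + 108)*98 = ((5 + 2*0) + 108)*98 = ((5 + 0) + 108)*98 = (5 + 108)*98 = 113*98 = 11074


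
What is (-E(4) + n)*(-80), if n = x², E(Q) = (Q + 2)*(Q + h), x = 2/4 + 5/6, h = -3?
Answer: 3040/9 ≈ 337.78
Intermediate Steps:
x = 4/3 (x = 2*(¼) + 5*(⅙) = ½ + ⅚ = 4/3 ≈ 1.3333)
E(Q) = (-3 + Q)*(2 + Q) (E(Q) = (Q + 2)*(Q - 3) = (2 + Q)*(-3 + Q) = (-3 + Q)*(2 + Q))
n = 16/9 (n = (4/3)² = 16/9 ≈ 1.7778)
(-E(4) + n)*(-80) = (-(-6 + 4² - 1*4) + 16/9)*(-80) = (-(-6 + 16 - 4) + 16/9)*(-80) = (-1*6 + 16/9)*(-80) = (-6 + 16/9)*(-80) = -38/9*(-80) = 3040/9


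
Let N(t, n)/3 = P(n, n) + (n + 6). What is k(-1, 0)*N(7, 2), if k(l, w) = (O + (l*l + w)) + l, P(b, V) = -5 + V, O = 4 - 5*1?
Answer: -15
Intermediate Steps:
O = -1 (O = 4 - 5 = -1)
k(l, w) = -1 + l + w + l² (k(l, w) = (-1 + (l*l + w)) + l = (-1 + (l² + w)) + l = (-1 + (w + l²)) + l = (-1 + w + l²) + l = -1 + l + w + l²)
N(t, n) = 3 + 6*n (N(t, n) = 3*((-5 + n) + (n + 6)) = 3*((-5 + n) + (6 + n)) = 3*(1 + 2*n) = 3 + 6*n)
k(-1, 0)*N(7, 2) = (-1 - 1 + 0 + (-1)²)*(3 + 6*2) = (-1 - 1 + 0 + 1)*(3 + 12) = -1*15 = -15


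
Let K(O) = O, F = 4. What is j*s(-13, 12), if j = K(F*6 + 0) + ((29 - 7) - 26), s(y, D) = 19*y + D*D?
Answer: -2060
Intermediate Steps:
s(y, D) = D**2 + 19*y (s(y, D) = 19*y + D**2 = D**2 + 19*y)
j = 20 (j = (4*6 + 0) + ((29 - 7) - 26) = (24 + 0) + (22 - 26) = 24 - 4 = 20)
j*s(-13, 12) = 20*(12**2 + 19*(-13)) = 20*(144 - 247) = 20*(-103) = -2060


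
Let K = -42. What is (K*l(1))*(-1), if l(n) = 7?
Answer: 294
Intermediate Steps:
(K*l(1))*(-1) = -42*7*(-1) = -294*(-1) = 294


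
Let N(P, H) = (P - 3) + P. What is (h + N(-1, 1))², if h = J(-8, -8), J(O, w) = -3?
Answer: 64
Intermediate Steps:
N(P, H) = -3 + 2*P (N(P, H) = (-3 + P) + P = -3 + 2*P)
h = -3
(h + N(-1, 1))² = (-3 + (-3 + 2*(-1)))² = (-3 + (-3 - 2))² = (-3 - 5)² = (-8)² = 64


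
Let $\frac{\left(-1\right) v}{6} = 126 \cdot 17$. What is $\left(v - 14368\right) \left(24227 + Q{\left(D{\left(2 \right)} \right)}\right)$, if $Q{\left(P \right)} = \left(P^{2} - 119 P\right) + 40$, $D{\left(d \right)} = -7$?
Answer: $-684555780$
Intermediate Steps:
$Q{\left(P \right)} = 40 + P^{2} - 119 P$
$v = -12852$ ($v = - 6 \cdot 126 \cdot 17 = \left(-6\right) 2142 = -12852$)
$\left(v - 14368\right) \left(24227 + Q{\left(D{\left(2 \right)} \right)}\right) = \left(-12852 - 14368\right) \left(24227 + \left(40 + \left(-7\right)^{2} - -833\right)\right) = - 27220 \left(24227 + \left(40 + 49 + 833\right)\right) = - 27220 \left(24227 + 922\right) = \left(-27220\right) 25149 = -684555780$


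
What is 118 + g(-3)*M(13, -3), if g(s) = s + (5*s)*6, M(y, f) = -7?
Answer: 769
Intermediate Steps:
g(s) = 31*s (g(s) = s + 30*s = 31*s)
118 + g(-3)*M(13, -3) = 118 + (31*(-3))*(-7) = 118 - 93*(-7) = 118 + 651 = 769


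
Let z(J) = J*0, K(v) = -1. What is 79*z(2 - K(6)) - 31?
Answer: -31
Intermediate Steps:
z(J) = 0
79*z(2 - K(6)) - 31 = 79*0 - 31 = 0 - 31 = -31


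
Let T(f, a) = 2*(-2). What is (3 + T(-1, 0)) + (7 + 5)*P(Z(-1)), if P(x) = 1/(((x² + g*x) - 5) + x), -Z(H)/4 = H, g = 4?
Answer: -19/31 ≈ -0.61290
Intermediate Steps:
T(f, a) = -4
Z(H) = -4*H
P(x) = 1/(-5 + x² + 5*x) (P(x) = 1/(((x² + 4*x) - 5) + x) = 1/((-5 + x² + 4*x) + x) = 1/(-5 + x² + 5*x))
(3 + T(-1, 0)) + (7 + 5)*P(Z(-1)) = (3 - 4) + (7 + 5)/(-5 + (-4*(-1))² + 5*(-4*(-1))) = -1 + 12/(-5 + 4² + 5*4) = -1 + 12/(-5 + 16 + 20) = -1 + 12/31 = -19/31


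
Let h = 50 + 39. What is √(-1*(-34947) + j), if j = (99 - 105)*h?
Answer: √34413 ≈ 185.51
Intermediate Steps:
h = 89
j = -534 (j = (99 - 105)*89 = -6*89 = -534)
√(-1*(-34947) + j) = √(-1*(-34947) - 534) = √(34947 - 534) = √34413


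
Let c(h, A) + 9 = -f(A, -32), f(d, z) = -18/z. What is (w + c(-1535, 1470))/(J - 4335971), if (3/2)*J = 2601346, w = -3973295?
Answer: 190718619/124883536 ≈ 1.5272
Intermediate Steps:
J = 5202692/3 (J = (⅔)*2601346 = 5202692/3 ≈ 1.7342e+6)
c(h, A) = -153/16 (c(h, A) = -9 - (-18)/(-32) = -9 - (-18)*(-1)/32 = -9 - 1*9/16 = -9 - 9/16 = -153/16)
(w + c(-1535, 1470))/(J - 4335971) = (-3973295 - 153/16)/(5202692/3 - 4335971) = -63572873/(16*(-7805221/3)) = -63572873/16*(-3/7805221) = 190718619/124883536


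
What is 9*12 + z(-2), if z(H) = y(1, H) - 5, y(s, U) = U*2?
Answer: 99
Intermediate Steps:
y(s, U) = 2*U
z(H) = -5 + 2*H (z(H) = 2*H - 5 = -5 + 2*H)
9*12 + z(-2) = 9*12 + (-5 + 2*(-2)) = 108 + (-5 - 4) = 108 - 9 = 99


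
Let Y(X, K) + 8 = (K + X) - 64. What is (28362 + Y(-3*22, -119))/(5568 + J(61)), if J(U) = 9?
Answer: 2555/507 ≈ 5.0394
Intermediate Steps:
Y(X, K) = -72 + K + X (Y(X, K) = -8 + ((K + X) - 64) = -8 + (-64 + K + X) = -72 + K + X)
(28362 + Y(-3*22, -119))/(5568 + J(61)) = (28362 + (-72 - 119 - 3*22))/(5568 + 9) = (28362 + (-72 - 119 - 66))/5577 = (28362 - 257)*(1/5577) = 28105*(1/5577) = 2555/507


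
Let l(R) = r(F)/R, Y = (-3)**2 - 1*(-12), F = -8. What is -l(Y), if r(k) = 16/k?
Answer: 2/21 ≈ 0.095238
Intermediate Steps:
Y = 21 (Y = 9 + 12 = 21)
l(R) = -2/R (l(R) = (16/(-8))/R = (16*(-1/8))/R = -2/R)
-l(Y) = -(-2)/21 = -1*(-2/21) = 2/21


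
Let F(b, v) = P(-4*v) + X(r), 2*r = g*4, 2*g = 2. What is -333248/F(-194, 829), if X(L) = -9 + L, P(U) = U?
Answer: 333248/3323 ≈ 100.29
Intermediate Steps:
g = 1 (g = (½)*2 = 1)
r = 2 (r = (1*4)/2 = (½)*4 = 2)
F(b, v) = -7 - 4*v (F(b, v) = -4*v + (-9 + 2) = -4*v - 7 = -7 - 4*v)
-333248/F(-194, 829) = -333248/(-7 - 4*829) = -333248/(-7 - 3316) = -333248/(-3323) = -333248*(-1/3323) = 333248/3323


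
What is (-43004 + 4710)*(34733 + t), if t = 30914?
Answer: -2513886218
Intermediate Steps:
(-43004 + 4710)*(34733 + t) = (-43004 + 4710)*(34733 + 30914) = -38294*65647 = -2513886218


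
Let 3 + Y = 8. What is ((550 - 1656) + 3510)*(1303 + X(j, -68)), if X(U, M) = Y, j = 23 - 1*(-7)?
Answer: 3144432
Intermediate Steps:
j = 30 (j = 23 + 7 = 30)
Y = 5 (Y = -3 + 8 = 5)
X(U, M) = 5
((550 - 1656) + 3510)*(1303 + X(j, -68)) = ((550 - 1656) + 3510)*(1303 + 5) = (-1106 + 3510)*1308 = 2404*1308 = 3144432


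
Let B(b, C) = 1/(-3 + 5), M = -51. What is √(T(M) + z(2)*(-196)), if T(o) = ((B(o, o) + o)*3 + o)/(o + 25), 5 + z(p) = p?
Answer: √402753/26 ≈ 24.409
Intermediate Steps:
B(b, C) = ½ (B(b, C) = 1/2 = ½)
z(p) = -5 + p
T(o) = (3/2 + 4*o)/(25 + o) (T(o) = ((½ + o)*3 + o)/(o + 25) = ((3/2 + 3*o) + o)/(25 + o) = (3/2 + 4*o)/(25 + o))
√(T(M) + z(2)*(-196)) = √((3 + 8*(-51))/(2*(25 - 51)) + (-5 + 2)*(-196)) = √((½)*(3 - 408)/(-26) - 3*(-196)) = √((½)*(-1/26)*(-405) + 588) = √(405/52 + 588) = √(30981/52) = √402753/26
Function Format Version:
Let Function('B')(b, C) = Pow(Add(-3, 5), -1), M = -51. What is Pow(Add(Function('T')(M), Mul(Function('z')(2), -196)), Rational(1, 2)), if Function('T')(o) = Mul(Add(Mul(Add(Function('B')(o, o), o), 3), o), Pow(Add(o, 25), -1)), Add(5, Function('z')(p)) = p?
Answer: Mul(Rational(1, 26), Pow(402753, Rational(1, 2))) ≈ 24.409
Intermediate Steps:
Function('B')(b, C) = Rational(1, 2) (Function('B')(b, C) = Pow(2, -1) = Rational(1, 2))
Function('z')(p) = Add(-5, p)
Function('T')(o) = Mul(Pow(Add(25, o), -1), Add(Rational(3, 2), Mul(4, o))) (Function('T')(o) = Mul(Add(Mul(Add(Rational(1, 2), o), 3), o), Pow(Add(o, 25), -1)) = Mul(Add(Add(Rational(3, 2), Mul(3, o)), o), Pow(Add(25, o), -1)) = Mul(Add(Rational(3, 2), Mul(4, o)), Pow(Add(25, o), -1)) = Mul(Pow(Add(25, o), -1), Add(Rational(3, 2), Mul(4, o))))
Pow(Add(Function('T')(M), Mul(Function('z')(2), -196)), Rational(1, 2)) = Pow(Add(Mul(Rational(1, 2), Pow(Add(25, -51), -1), Add(3, Mul(8, -51))), Mul(Add(-5, 2), -196)), Rational(1, 2)) = Pow(Add(Mul(Rational(1, 2), Pow(-26, -1), Add(3, -408)), Mul(-3, -196)), Rational(1, 2)) = Pow(Add(Mul(Rational(1, 2), Rational(-1, 26), -405), 588), Rational(1, 2)) = Pow(Add(Rational(405, 52), 588), Rational(1, 2)) = Pow(Rational(30981, 52), Rational(1, 2)) = Mul(Rational(1, 26), Pow(402753, Rational(1, 2)))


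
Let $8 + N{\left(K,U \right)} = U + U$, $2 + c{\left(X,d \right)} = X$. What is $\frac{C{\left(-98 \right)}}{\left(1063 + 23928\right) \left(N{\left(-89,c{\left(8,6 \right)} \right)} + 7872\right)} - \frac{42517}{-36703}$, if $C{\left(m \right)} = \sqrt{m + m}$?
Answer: $\frac{2501}{2159} + \frac{7 i}{98414558} \approx 1.1584 + 7.1128 \cdot 10^{-8} i$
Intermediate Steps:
$c{\left(X,d \right)} = -2 + X$
$N{\left(K,U \right)} = -8 + 2 U$ ($N{\left(K,U \right)} = -8 + \left(U + U\right) = -8 + 2 U$)
$C{\left(m \right)} = \sqrt{2} \sqrt{m}$ ($C{\left(m \right)} = \sqrt{2 m} = \sqrt{2} \sqrt{m}$)
$\frac{C{\left(-98 \right)}}{\left(1063 + 23928\right) \left(N{\left(-89,c{\left(8,6 \right)} \right)} + 7872\right)} - \frac{42517}{-36703} = \frac{\sqrt{2} \sqrt{-98}}{\left(1063 + 23928\right) \left(\left(-8 + 2 \left(-2 + 8\right)\right) + 7872\right)} - \frac{42517}{-36703} = \frac{\sqrt{2} \cdot 7 i \sqrt{2}}{24991 \left(\left(-8 + 2 \cdot 6\right) + 7872\right)} - - \frac{2501}{2159} = \frac{14 i}{24991 \left(\left(-8 + 12\right) + 7872\right)} + \frac{2501}{2159} = \frac{14 i}{24991 \left(4 + 7872\right)} + \frac{2501}{2159} = \frac{14 i}{24991 \cdot 7876} + \frac{2501}{2159} = \frac{14 i}{196829116} + \frac{2501}{2159} = 14 i \frac{1}{196829116} + \frac{2501}{2159} = \frac{7 i}{98414558} + \frac{2501}{2159} = \frac{2501}{2159} + \frac{7 i}{98414558}$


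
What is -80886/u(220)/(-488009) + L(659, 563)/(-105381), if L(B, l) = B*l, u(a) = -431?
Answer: -78045226598509/22164983740899 ≈ -3.5211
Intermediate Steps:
-80886/u(220)/(-488009) + L(659, 563)/(-105381) = -80886/(-431)/(-488009) + (659*563)/(-105381) = -80886*(-1/431)*(-1/488009) + 371017*(-1/105381) = (80886/431)*(-1/488009) - 371017/105381 = -80886/210331879 - 371017/105381 = -78045226598509/22164983740899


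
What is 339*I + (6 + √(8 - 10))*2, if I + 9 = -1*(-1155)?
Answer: 388506 + 2*I*√2 ≈ 3.8851e+5 + 2.8284*I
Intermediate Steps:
I = 1146 (I = -9 - 1*(-1155) = -9 + 1155 = 1146)
339*I + (6 + √(8 - 10))*2 = 339*1146 + (6 + √(8 - 10))*2 = 388494 + (6 + √(-2))*2 = 388494 + (6 + I*√2)*2 = 388494 + (12 + 2*I*√2) = 388506 + 2*I*√2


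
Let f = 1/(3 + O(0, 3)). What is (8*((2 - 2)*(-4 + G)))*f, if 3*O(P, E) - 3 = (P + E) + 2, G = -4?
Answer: 0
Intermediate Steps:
O(P, E) = 5/3 + E/3 + P/3 (O(P, E) = 1 + ((P + E) + 2)/3 = 1 + ((E + P) + 2)/3 = 1 + (2 + E + P)/3 = 1 + (⅔ + E/3 + P/3) = 5/3 + E/3 + P/3)
f = 3/17 (f = 1/(3 + (5/3 + (⅓)*3 + (⅓)*0)) = 1/(3 + (5/3 + 1 + 0)) = 1/(3 + 8/3) = 1/(17/3) = 3/17 ≈ 0.17647)
(8*((2 - 2)*(-4 + G)))*f = (8*((2 - 2)*(-4 - 4)))*(3/17) = (8*(0*(-8)))*(3/17) = (8*0)*(3/17) = 0*(3/17) = 0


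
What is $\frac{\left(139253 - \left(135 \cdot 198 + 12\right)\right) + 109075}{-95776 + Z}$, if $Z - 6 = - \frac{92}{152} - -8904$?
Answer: $- \frac{8420268}{3300931} \approx -2.5509$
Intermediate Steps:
$Z = \frac{338557}{38}$ ($Z = 6 - \left(-8904 + \frac{92}{152}\right) = 6 + \left(\left(-92\right) \frac{1}{152} + 8904\right) = 6 + \left(- \frac{23}{38} + 8904\right) = 6 + \frac{338329}{38} = \frac{338557}{38} \approx 8909.4$)
$\frac{\left(139253 - \left(135 \cdot 198 + 12\right)\right) + 109075}{-95776 + Z} = \frac{\left(139253 - \left(135 \cdot 198 + 12\right)\right) + 109075}{-95776 + \frac{338557}{38}} = \frac{\left(139253 - \left(26730 + 12\right)\right) + 109075}{- \frac{3300931}{38}} = \left(\left(139253 - 26742\right) + 109075\right) \left(- \frac{38}{3300931}\right) = \left(112511 + 109075\right) \left(- \frac{38}{3300931}\right) = 221586 \left(- \frac{38}{3300931}\right) = - \frac{8420268}{3300931}$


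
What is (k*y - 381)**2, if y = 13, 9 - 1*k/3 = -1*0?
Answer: 900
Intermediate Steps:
k = 27 (k = 27 - (-3)*0 = 27 - 3*0 = 27 + 0 = 27)
(k*y - 381)**2 = (27*13 - 381)**2 = (351 - 381)**2 = (-30)**2 = 900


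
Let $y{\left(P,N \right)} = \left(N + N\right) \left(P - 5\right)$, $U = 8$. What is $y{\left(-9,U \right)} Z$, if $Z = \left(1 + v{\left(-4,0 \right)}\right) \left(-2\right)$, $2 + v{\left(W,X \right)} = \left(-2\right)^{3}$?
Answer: $-4032$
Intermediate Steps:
$v{\left(W,X \right)} = -10$ ($v{\left(W,X \right)} = -2 + \left(-2\right)^{3} = -2 - 8 = -10$)
$y{\left(P,N \right)} = 2 N \left(-5 + P\right)$
$Z = 18$ ($Z = \left(1 - 10\right) \left(-2\right) = \left(-9\right) \left(-2\right) = 18$)
$y{\left(-9,U \right)} Z = 2 \cdot 8 \left(-5 - 9\right) 18 = 2 \cdot 8 \left(-14\right) 18 = \left(-224\right) 18 = -4032$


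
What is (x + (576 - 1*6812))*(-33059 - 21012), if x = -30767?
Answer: 2000789213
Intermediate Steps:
(x + (576 - 1*6812))*(-33059 - 21012) = (-30767 + (576 - 1*6812))*(-33059 - 21012) = (-30767 + (576 - 6812))*(-54071) = (-30767 - 6236)*(-54071) = -37003*(-54071) = 2000789213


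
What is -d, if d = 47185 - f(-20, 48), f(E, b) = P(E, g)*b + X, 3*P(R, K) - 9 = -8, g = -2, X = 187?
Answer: -46982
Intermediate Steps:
P(R, K) = ⅓ (P(R, K) = 3 + (⅓)*(-8) = 3 - 8/3 = ⅓)
f(E, b) = 187 + b/3 (f(E, b) = b/3 + 187 = 187 + b/3)
d = 46982 (d = 47185 - (187 + (⅓)*48) = 47185 - (187 + 16) = 47185 - 1*203 = 47185 - 203 = 46982)
-d = -1*46982 = -46982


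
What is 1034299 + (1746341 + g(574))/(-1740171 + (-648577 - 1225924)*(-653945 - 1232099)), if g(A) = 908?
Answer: 3656649952583967276/3535389623873 ≈ 1.0343e+6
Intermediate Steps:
1034299 + (1746341 + g(574))/(-1740171 + (-648577 - 1225924)*(-653945 - 1232099)) = 1034299 + (1746341 + 908)/(-1740171 + (-648577 - 1225924)*(-653945 - 1232099)) = 1034299 + 1747249/(-1740171 - 1874501*(-1886044)) = 1034299 + 1747249/(-1740171 + 3535391364044) = 1034299 + 1747249/3535389623873 = 3656649952583967276/3535389623873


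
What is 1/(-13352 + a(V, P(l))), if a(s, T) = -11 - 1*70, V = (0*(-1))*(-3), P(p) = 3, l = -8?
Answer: -1/13433 ≈ -7.4444e-5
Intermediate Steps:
V = 0 (V = 0*(-3) = 0)
a(s, T) = -81 (a(s, T) = -11 - 70 = -81)
1/(-13352 + a(V, P(l))) = 1/(-13352 - 81) = 1/(-13433) = -1/13433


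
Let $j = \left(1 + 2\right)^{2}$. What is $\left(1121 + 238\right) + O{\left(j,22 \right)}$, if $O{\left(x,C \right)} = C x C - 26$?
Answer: $5689$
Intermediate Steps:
$j = 9$ ($j = 3^{2} = 9$)
$O{\left(x,C \right)} = -26 + x C^{2}$ ($O{\left(x,C \right)} = x C^{2} - 26 = -26 + x C^{2}$)
$\left(1121 + 238\right) + O{\left(j,22 \right)} = \left(1121 + 238\right) - \left(26 - 9 \cdot 22^{2}\right) = 1359 + \left(-26 + 9 \cdot 484\right) = 1359 + \left(-26 + 4356\right) = 1359 + 4330 = 5689$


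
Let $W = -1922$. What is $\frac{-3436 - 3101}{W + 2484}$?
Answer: $- \frac{6537}{562} \approx -11.632$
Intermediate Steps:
$\frac{-3436 - 3101}{W + 2484} = \frac{-3436 - 3101}{-1922 + 2484} = - \frac{6537}{562}$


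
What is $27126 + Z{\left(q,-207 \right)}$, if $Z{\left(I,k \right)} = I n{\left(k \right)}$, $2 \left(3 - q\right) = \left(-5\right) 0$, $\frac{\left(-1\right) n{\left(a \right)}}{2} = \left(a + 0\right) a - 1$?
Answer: $-229962$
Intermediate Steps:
$n{\left(a \right)} = 2 - 2 a^{2}$ ($n{\left(a \right)} = - 2 \left(\left(a + 0\right) a - 1\right) = - 2 \left(a a - 1\right) = - 2 \left(a^{2} - 1\right) = - 2 \left(-1 + a^{2}\right) = 2 - 2 a^{2}$)
$q = 3$ ($q = 3 - \frac{\left(-5\right) 0}{2} = 3 - 0 = 3 + 0 = 3$)
$Z{\left(I,k \right)} = I \left(2 - 2 k^{2}\right)$
$27126 + Z{\left(q,-207 \right)} = 27126 + 2 \cdot 3 \left(1 - \left(-207\right)^{2}\right) = 27126 + 2 \cdot 3 \left(1 - 42849\right) = 27126 + 2 \cdot 3 \left(-42848\right) = 27126 - 257088 = -229962$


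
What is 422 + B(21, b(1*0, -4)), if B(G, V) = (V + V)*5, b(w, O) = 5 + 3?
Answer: 502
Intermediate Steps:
b(w, O) = 8
B(G, V) = 10*V (B(G, V) = (2*V)*5 = 10*V)
422 + B(21, b(1*0, -4)) = 422 + 10*8 = 422 + 80 = 502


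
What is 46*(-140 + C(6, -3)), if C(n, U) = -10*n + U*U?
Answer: -8786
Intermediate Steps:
C(n, U) = U² - 10*n (C(n, U) = -10*n + U² = U² - 10*n)
46*(-140 + C(6, -3)) = 46*(-140 + ((-3)² - 10*6)) = 46*(-140 + (9 - 60)) = 46*(-140 - 51) = 46*(-191) = -8786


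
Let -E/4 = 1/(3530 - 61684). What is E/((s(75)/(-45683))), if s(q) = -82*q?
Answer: 45683/89411775 ≈ 0.00051093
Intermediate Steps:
E = 2/29077 (E = -4/(3530 - 61684) = -4/(-58154) = -4*(-1/58154) = 2/29077 ≈ 6.8783e-5)
E/((s(75)/(-45683))) = 2/(29077*((-82*75/(-45683)))) = 2/(29077*((-6150*(-1/45683)))) = 2/(29077*(6150/45683)) = (2/29077)*(45683/6150) = 45683/89411775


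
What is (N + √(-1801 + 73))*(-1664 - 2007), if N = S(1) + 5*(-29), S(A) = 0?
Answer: 532295 - 88104*I*√3 ≈ 5.323e+5 - 1.526e+5*I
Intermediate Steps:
N = -145 (N = 0 + 5*(-29) = 0 - 145 = -145)
(N + √(-1801 + 73))*(-1664 - 2007) = (-145 + √(-1801 + 73))*(-1664 - 2007) = (-145 + √(-1728))*(-3671) = (-145 + 24*I*√3)*(-3671) = 532295 - 88104*I*√3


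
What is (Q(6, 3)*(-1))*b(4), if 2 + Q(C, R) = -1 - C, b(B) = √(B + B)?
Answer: 18*√2 ≈ 25.456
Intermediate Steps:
b(B) = √2*√B (b(B) = √(2*B) = √2*√B)
Q(C, R) = -3 - C (Q(C, R) = -2 + (-1 - C) = -3 - C)
(Q(6, 3)*(-1))*b(4) = ((-3 - 1*6)*(-1))*(√2*√4) = ((-3 - 6)*(-1))*(√2*2) = (-9*(-1))*(2*√2) = 9*(2*√2) = 18*√2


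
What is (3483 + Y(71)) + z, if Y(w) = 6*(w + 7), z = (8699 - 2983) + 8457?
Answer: 18124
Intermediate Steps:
z = 14173 (z = 5716 + 8457 = 14173)
Y(w) = 42 + 6*w (Y(w) = 6*(7 + w) = 42 + 6*w)
(3483 + Y(71)) + z = (3483 + (42 + 6*71)) + 14173 = (3483 + (42 + 426)) + 14173 = (3483 + 468) + 14173 = 3951 + 14173 = 18124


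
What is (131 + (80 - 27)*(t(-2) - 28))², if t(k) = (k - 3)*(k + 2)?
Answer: 1830609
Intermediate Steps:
t(k) = (-3 + k)*(2 + k)
(131 + (80 - 27)*(t(-2) - 28))² = (131 + (80 - 27)*((-6 + (-2)² - 1*(-2)) - 28))² = (131 + 53*((-6 + 4 + 2) - 28))² = (131 + 53*(0 - 28))² = (131 + 53*(-28))² = (131 - 1484)² = (-1353)² = 1830609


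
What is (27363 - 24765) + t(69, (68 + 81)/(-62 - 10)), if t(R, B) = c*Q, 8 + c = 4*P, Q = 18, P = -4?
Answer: 2166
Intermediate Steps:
c = -24 (c = -8 + 4*(-4) = -8 - 16 = -24)
t(R, B) = -432 (t(R, B) = -24*18 = -432)
(27363 - 24765) + t(69, (68 + 81)/(-62 - 10)) = (27363 - 24765) - 432 = 2598 - 432 = 2166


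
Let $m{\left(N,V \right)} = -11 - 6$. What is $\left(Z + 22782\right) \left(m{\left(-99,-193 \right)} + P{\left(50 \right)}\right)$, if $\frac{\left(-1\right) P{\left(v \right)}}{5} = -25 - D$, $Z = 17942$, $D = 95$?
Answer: $23742092$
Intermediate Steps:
$m{\left(N,V \right)} = -17$ ($m{\left(N,V \right)} = -11 - 6 = -17$)
$P{\left(v \right)} = 600$ ($P{\left(v \right)} = - 5 \left(-25 - 95\right) = \left(-5\right) \left(-120\right) = 600$)
$\left(Z + 22782\right) \left(m{\left(-99,-193 \right)} + P{\left(50 \right)}\right) = \left(17942 + 22782\right) \left(-17 + 600\right) = 40724 \cdot 583 = 23742092$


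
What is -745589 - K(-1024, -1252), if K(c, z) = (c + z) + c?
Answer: -742289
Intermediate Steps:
K(c, z) = z + 2*c
-745589 - K(-1024, -1252) = -745589 - (-1252 + 2*(-1024)) = -745589 - (-1252 - 2048) = -745589 - 1*(-3300) = -745589 + 3300 = -742289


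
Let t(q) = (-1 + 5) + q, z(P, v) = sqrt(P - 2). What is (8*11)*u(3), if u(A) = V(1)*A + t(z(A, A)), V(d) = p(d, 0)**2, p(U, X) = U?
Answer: 704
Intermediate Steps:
V(d) = d**2
z(P, v) = sqrt(-2 + P)
t(q) = 4 + q
u(A) = 4 + A + sqrt(-2 + A) (u(A) = 1**2*A + (4 + sqrt(-2 + A)) = 1*A + (4 + sqrt(-2 + A)) = A + (4 + sqrt(-2 + A)) = 4 + A + sqrt(-2 + A))
(8*11)*u(3) = (8*11)*(4 + 3 + sqrt(-2 + 3)) = 88*(4 + 3 + sqrt(1)) = 88*(4 + 3 + 1) = 88*8 = 704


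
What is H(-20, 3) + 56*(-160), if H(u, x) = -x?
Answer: -8963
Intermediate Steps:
H(-20, 3) + 56*(-160) = -1*3 + 56*(-160) = -3 - 8960 = -8963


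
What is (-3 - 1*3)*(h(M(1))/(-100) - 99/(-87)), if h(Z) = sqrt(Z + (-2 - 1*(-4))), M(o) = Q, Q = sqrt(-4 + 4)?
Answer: -198/29 + 3*sqrt(2)/50 ≈ -6.7427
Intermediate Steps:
Q = 0 (Q = sqrt(0) = 0)
M(o) = 0
h(Z) = sqrt(2 + Z) (h(Z) = sqrt(Z + (-2 + 4)) = sqrt(Z + 2) = sqrt(2 + Z))
(-3 - 1*3)*(h(M(1))/(-100) - 99/(-87)) = (-3 - 1*3)*(sqrt(2 + 0)/(-100) - 99/(-87)) = (-3 - 3)*(sqrt(2)*(-1/100) - 99*(-1/87)) = -6*(-sqrt(2)/100 + 33/29) = -6*(33/29 - sqrt(2)/100) = -198/29 + 3*sqrt(2)/50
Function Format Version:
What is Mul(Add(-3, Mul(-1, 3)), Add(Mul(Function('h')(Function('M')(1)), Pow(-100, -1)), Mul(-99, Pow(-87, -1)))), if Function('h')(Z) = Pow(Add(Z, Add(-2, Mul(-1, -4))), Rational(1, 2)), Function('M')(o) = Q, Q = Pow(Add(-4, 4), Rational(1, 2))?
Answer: Add(Rational(-198, 29), Mul(Rational(3, 50), Pow(2, Rational(1, 2)))) ≈ -6.7427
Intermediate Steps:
Q = 0 (Q = Pow(0, Rational(1, 2)) = 0)
Function('M')(o) = 0
Function('h')(Z) = Pow(Add(2, Z), Rational(1, 2)) (Function('h')(Z) = Pow(Add(Z, Add(-2, 4)), Rational(1, 2)) = Pow(Add(Z, 2), Rational(1, 2)) = Pow(Add(2, Z), Rational(1, 2)))
Mul(Add(-3, Mul(-1, 3)), Add(Mul(Function('h')(Function('M')(1)), Pow(-100, -1)), Mul(-99, Pow(-87, -1)))) = Mul(Add(-3, Mul(-1, 3)), Add(Mul(Pow(Add(2, 0), Rational(1, 2)), Pow(-100, -1)), Mul(-99, Pow(-87, -1)))) = Mul(Add(-3, -3), Add(Mul(Pow(2, Rational(1, 2)), Rational(-1, 100)), Mul(-99, Rational(-1, 87)))) = Mul(-6, Add(Mul(Rational(-1, 100), Pow(2, Rational(1, 2))), Rational(33, 29))) = Mul(-6, Add(Rational(33, 29), Mul(Rational(-1, 100), Pow(2, Rational(1, 2))))) = Add(Rational(-198, 29), Mul(Rational(3, 50), Pow(2, Rational(1, 2))))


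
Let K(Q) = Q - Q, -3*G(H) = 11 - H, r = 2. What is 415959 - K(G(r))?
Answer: 415959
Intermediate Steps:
G(H) = -11/3 + H/3 (G(H) = -(11 - H)/3 = -11/3 + H/3)
K(Q) = 0
415959 - K(G(r)) = 415959 - 1*0 = 415959 + 0 = 415959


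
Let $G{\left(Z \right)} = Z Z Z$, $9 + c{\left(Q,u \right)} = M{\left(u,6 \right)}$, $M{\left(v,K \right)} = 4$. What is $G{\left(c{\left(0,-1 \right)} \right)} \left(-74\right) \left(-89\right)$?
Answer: $-823250$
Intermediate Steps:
$c{\left(Q,u \right)} = -5$ ($c{\left(Q,u \right)} = -9 + 4 = -5$)
$G{\left(Z \right)} = Z^{3}$ ($G{\left(Z \right)} = Z^{2} Z = Z^{3}$)
$G{\left(c{\left(0,-1 \right)} \right)} \left(-74\right) \left(-89\right) = \left(-5\right)^{3} \left(-74\right) \left(-89\right) = \left(-125\right) \left(-74\right) \left(-89\right) = 9250 \left(-89\right) = -823250$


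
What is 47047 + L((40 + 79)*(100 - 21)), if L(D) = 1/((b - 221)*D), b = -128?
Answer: 154358807602/3280949 ≈ 47047.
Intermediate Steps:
L(D) = -1/(349*D) (L(D) = 1/((-128 - 221)*D) = 1/((-349)*D) = -1/(349*D))
47047 + L((40 + 79)*(100 - 21)) = 47047 - 1/((40 + 79)*(100 - 21))/349 = 47047 - 1/(349*(119*79)) = 47047 - 1/349/9401 = 47047 - 1/349*1/9401 = 47047 - 1/3280949 = 154358807602/3280949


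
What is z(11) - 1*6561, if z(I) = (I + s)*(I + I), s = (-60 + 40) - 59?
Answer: -8057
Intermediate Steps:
s = -79 (s = -20 - 59 = -79)
z(I) = 2*I*(-79 + I) (z(I) = (I - 79)*(I + I) = (-79 + I)*(2*I) = 2*I*(-79 + I))
z(11) - 1*6561 = 2*11*(-79 + 11) - 1*6561 = 2*11*(-68) - 6561 = -1496 - 6561 = -8057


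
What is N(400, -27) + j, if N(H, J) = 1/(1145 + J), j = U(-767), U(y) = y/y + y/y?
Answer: 2237/1118 ≈ 2.0009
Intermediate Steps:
U(y) = 2 (U(y) = 1 + 1 = 2)
j = 2
N(400, -27) + j = 1/(1145 - 27) + 2 = 1/1118 + 2 = 2237/1118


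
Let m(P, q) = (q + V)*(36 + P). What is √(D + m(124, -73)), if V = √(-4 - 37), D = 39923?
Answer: √(28243 + 160*I*√41) ≈ 168.08 + 3.048*I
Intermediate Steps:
V = I*√41 (V = √(-41) = I*√41 ≈ 6.4031*I)
m(P, q) = (36 + P)*(q + I*√41) (m(P, q) = (q + I*√41)*(36 + P) = (36 + P)*(q + I*√41))
√(D + m(124, -73)) = √(39923 + (36*(-73) + 124*(-73) + 36*I*√41 + I*124*√41)) = √(39923 + (-2628 - 9052 + 36*I*√41 + 124*I*√41)) = √(39923 + (-11680 + 160*I*√41)) = √(28243 + 160*I*√41)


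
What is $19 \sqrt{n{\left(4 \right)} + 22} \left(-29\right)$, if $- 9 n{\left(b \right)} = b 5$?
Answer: $- \frac{551 \sqrt{178}}{3} \approx -2450.4$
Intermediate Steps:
$n{\left(b \right)} = - \frac{5 b}{9}$ ($n{\left(b \right)} = - \frac{b 5}{9} = - \frac{5 b}{9}$)
$19 \sqrt{n{\left(4 \right)} + 22} \left(-29\right) = 19 \sqrt{\left(- \frac{5}{9}\right) 4 + 22} \left(-29\right) = 19 \sqrt{- \frac{20}{9} + 22} \left(-29\right) = 19 \sqrt{\frac{178}{9}} \left(-29\right) = 19 \frac{\sqrt{178}}{3} \left(-29\right) = \frac{19 \sqrt{178}}{3} \left(-29\right) = - \frac{551 \sqrt{178}}{3}$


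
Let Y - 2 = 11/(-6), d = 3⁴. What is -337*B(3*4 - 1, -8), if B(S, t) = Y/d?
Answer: -337/486 ≈ -0.69342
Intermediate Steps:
d = 81
Y = ⅙ (Y = 2 + 11/(-6) = 2 + 11*(-⅙) = 2 - 11/6 = ⅙ ≈ 0.16667)
B(S, t) = 1/486 (B(S, t) = (⅙)/81 = (⅙)*(1/81) = 1/486)
-337*B(3*4 - 1, -8) = -337*1/486 = -337/486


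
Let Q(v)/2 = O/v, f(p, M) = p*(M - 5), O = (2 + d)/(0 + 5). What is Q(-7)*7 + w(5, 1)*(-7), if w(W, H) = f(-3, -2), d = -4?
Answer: -731/5 ≈ -146.20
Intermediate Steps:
O = -⅖ (O = (2 - 4)/(0 + 5) = -2/5 = -2*⅕ = -⅖ ≈ -0.40000)
f(p, M) = p*(-5 + M)
w(W, H) = 21 (w(W, H) = -3*(-5 - 2) = -3*(-7) = 21)
Q(v) = -4/(5*v) (Q(v) = 2*(-2/(5*v)) = -4/(5*v))
Q(-7)*7 + w(5, 1)*(-7) = -⅘/(-7)*7 + 21*(-7) = -⅘*(-⅐)*7 - 147 = (4/35)*7 - 147 = ⅘ - 147 = -731/5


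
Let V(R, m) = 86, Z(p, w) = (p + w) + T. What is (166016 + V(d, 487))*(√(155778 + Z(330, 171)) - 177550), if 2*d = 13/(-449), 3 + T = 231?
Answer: -29491410100 + 166102*√156507 ≈ -2.9426e+10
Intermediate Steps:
T = 228 (T = -3 + 231 = 228)
Z(p, w) = 228 + p + w (Z(p, w) = (p + w) + 228 = 228 + p + w)
d = -13/898 (d = (13/(-449))/2 = (13*(-1/449))/2 = (½)*(-13/449) = -13/898 ≈ -0.014477)
(166016 + V(d, 487))*(√(155778 + Z(330, 171)) - 177550) = (166016 + 86)*(√(155778 + (228 + 330 + 171)) - 177550) = 166102*(√(155778 + 729) - 177550) = 166102*(√156507 - 177550) = 166102*(-177550 + √156507) = -29491410100 + 166102*√156507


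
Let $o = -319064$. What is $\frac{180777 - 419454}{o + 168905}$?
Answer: $\frac{79559}{50053} \approx 1.5895$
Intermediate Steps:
$\frac{180777 - 419454}{o + 168905} = \frac{180777 - 419454}{-319064 + 168905} = - \frac{238677}{-150159} = \left(-238677\right) \left(- \frac{1}{150159}\right) = \frac{79559}{50053}$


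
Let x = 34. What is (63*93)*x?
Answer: 199206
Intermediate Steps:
(63*93)*x = (63*93)*34 = 5859*34 = 199206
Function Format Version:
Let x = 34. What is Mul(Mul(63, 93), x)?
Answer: 199206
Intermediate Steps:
Mul(Mul(63, 93), x) = Mul(Mul(63, 93), 34) = Mul(5859, 34) = 199206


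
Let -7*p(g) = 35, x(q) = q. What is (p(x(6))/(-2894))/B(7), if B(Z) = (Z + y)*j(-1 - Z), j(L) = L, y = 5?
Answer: -5/277824 ≈ -1.7997e-5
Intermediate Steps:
p(g) = -5 (p(g) = -1/7*35 = -5)
B(Z) = (-1 - Z)*(5 + Z) (B(Z) = (Z + 5)*(-1 - Z) = (5 + Z)*(-1 - Z) = (-1 - Z)*(5 + Z))
(p(x(6))/(-2894))/B(7) = (-5/(-2894))/((-(1 + 7)*(5 + 7))) = (-5*(-1/2894))/((-1*8*12)) = (5/2894)/(-96) = (5/2894)*(-1/96) = -5/277824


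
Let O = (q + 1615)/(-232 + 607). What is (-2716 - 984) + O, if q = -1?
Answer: -461962/125 ≈ -3695.7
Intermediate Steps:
O = 538/125 (O = (-1 + 1615)/(-232 + 607) = 1614/375 = 1614*(1/375) = 538/125 ≈ 4.3040)
(-2716 - 984) + O = (-2716 - 984) + 538/125 = -3700 + 538/125 = -461962/125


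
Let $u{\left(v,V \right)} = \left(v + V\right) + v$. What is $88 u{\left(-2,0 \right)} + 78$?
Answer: $-274$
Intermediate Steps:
$u{\left(v,V \right)} = V + 2 v$ ($u{\left(v,V \right)} = \left(V + v\right) + v = V + 2 v$)
$88 u{\left(-2,0 \right)} + 78 = 88 \left(0 + 2 \left(-2\right)\right) + 78 = 88 \left(0 - 4\right) + 78 = 88 \left(-4\right) + 78 = -352 + 78 = -274$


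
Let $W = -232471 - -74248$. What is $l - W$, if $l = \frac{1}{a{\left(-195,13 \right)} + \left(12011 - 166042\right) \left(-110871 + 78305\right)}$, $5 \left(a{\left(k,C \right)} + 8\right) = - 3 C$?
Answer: $\frac{3968370122344178}{25080867651} \approx 1.5822 \cdot 10^{5}$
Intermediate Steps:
$W = -158223$ ($W = -232471 + 74248 = -158223$)
$a{\left(k,C \right)} = -8 - \frac{3 C}{5}$ ($a{\left(k,C \right)} = -8 + \frac{\left(-3\right) C}{5} = -8 - \frac{3 C}{5}$)
$l = \frac{5}{25080867651}$ ($l = \frac{1}{\left(-8 - \frac{39}{5}\right) + \left(12011 - 166042\right) \left(-110871 + 78305\right)} = \frac{1}{\left(-8 - \frac{39}{5}\right) - -5016173546} = \frac{1}{- \frac{79}{5} + 5016173546} = \frac{1}{\frac{25080867651}{5}} = \frac{5}{25080867651} \approx 1.9936 \cdot 10^{-10}$)
$l - W = \frac{5}{25080867651} - -158223 = \frac{5}{25080867651} + 158223 = \frac{3968370122344178}{25080867651}$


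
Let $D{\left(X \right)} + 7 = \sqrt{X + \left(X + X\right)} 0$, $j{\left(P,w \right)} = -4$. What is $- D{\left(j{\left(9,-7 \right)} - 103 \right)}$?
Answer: $7$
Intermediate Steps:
$D{\left(X \right)} = -7$ ($D{\left(X \right)} = -7 + \sqrt{X + \left(X + X\right)} 0 = -7 + \sqrt{X + 2 X} 0 = -7 + \sqrt{3 X} 0 = -7 + \sqrt{3} \sqrt{X} 0 = -7 + 0 = -7$)
$- D{\left(j{\left(9,-7 \right)} - 103 \right)} = \left(-1\right) \left(-7\right) = 7$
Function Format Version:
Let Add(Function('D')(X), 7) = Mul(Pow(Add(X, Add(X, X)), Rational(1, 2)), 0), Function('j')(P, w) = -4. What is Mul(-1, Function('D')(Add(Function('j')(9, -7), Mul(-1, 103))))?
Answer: 7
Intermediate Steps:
Function('D')(X) = -7 (Function('D')(X) = Add(-7, Mul(Pow(Add(X, Add(X, X)), Rational(1, 2)), 0)) = Add(-7, Mul(Pow(Add(X, Mul(2, X)), Rational(1, 2)), 0)) = Add(-7, Mul(Pow(Mul(3, X), Rational(1, 2)), 0)) = Add(-7, Mul(Mul(Pow(3, Rational(1, 2)), Pow(X, Rational(1, 2))), 0)) = Add(-7, 0) = -7)
Mul(-1, Function('D')(Add(Function('j')(9, -7), Mul(-1, 103)))) = Mul(-1, -7) = 7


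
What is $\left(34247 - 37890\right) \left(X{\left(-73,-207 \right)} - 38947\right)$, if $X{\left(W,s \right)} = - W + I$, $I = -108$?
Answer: $142011426$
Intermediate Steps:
$X{\left(W,s \right)} = -108 - W$ ($X{\left(W,s \right)} = - W - 108 = -108 - W$)
$\left(34247 - 37890\right) \left(X{\left(-73,-207 \right)} - 38947\right) = \left(34247 - 37890\right) \left(\left(-108 - -73\right) - 38947\right) = - 3643 \left(\left(-108 + 73\right) - 38947\right) = - 3643 \left(-35 - 38947\right) = \left(-3643\right) \left(-38982\right) = 142011426$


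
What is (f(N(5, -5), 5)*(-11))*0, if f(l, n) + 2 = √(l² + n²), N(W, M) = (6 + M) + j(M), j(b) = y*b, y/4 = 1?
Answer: 0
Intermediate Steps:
y = 4 (y = 4*1 = 4)
j(b) = 4*b
N(W, M) = 6 + 5*M (N(W, M) = (6 + M) + 4*M = 6 + 5*M)
f(l, n) = -2 + √(l² + n²)
(f(N(5, -5), 5)*(-11))*0 = ((-2 + √((6 + 5*(-5))² + 5²))*(-11))*0 = ((-2 + √((6 - 25)² + 25))*(-11))*0 = ((-2 + √((-19)² + 25))*(-11))*0 = ((-2 + √(361 + 25))*(-11))*0 = ((-2 + √386)*(-11))*0 = (22 - 11*√386)*0 = 0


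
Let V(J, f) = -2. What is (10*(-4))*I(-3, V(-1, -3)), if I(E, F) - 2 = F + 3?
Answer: -120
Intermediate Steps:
I(E, F) = 5 + F (I(E, F) = 2 + (F + 3) = 2 + (3 + F) = 5 + F)
(10*(-4))*I(-3, V(-1, -3)) = (10*(-4))*(5 - 2) = -40*3 = -120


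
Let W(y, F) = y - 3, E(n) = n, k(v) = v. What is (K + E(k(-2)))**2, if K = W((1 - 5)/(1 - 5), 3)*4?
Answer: 100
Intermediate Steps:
W(y, F) = -3 + y
K = -8 (K = (-3 + (1 - 5)/(1 - 5))*4 = (-3 - 4/(-4))*4 = (-3 - 4*(-1/4))*4 = (-3 + 1)*4 = -2*4 = -8)
(K + E(k(-2)))**2 = (-8 - 2)**2 = (-10)**2 = 100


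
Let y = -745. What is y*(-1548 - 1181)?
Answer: 2033105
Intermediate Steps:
y*(-1548 - 1181) = -745*(-1548 - 1181) = -745*(-2729) = 2033105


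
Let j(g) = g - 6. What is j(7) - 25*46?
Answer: -1149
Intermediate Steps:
j(g) = -6 + g
j(7) - 25*46 = (-6 + 7) - 25*46 = 1 - 1150 = -1149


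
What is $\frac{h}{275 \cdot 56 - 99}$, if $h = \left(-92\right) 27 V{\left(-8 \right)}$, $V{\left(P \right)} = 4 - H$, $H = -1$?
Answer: $- \frac{12420}{15301} \approx -0.81171$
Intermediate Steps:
$V{\left(P \right)} = 5$ ($V{\left(P \right)} = 4 - -1 = 4 + 1 = 5$)
$h = -12420$ ($h = \left(-92\right) 27 \cdot 5 = \left(-2484\right) 5 = -12420$)
$\frac{h}{275 \cdot 56 - 99} = - \frac{12420}{275 \cdot 56 - 99} = - \frac{12420}{15400 - 99} = - \frac{12420}{15301}$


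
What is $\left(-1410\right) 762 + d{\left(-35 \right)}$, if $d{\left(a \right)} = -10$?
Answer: $-1074430$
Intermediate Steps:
$\left(-1410\right) 762 + d{\left(-35 \right)} = \left(-1410\right) 762 - 10 = -1074420 - 10 = -1074430$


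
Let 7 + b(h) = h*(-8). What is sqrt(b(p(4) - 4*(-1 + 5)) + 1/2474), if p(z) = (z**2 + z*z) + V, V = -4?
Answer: I*sqrt(630427154)/2474 ≈ 10.149*I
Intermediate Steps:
p(z) = -4 + 2*z**2 (p(z) = (z**2 + z*z) - 4 = (z**2 + z**2) - 4 = 2*z**2 - 4 = -4 + 2*z**2)
b(h) = -7 - 8*h (b(h) = -7 + h*(-8) = -7 - 8*h)
sqrt(b(p(4) - 4*(-1 + 5)) + 1/2474) = sqrt((-7 - 8*((-4 + 2*4**2) - 4*(-1 + 5))) + 1/2474) = sqrt((-7 - 8*((-4 + 2*16) - 4*4)) + 1/2474) = sqrt((-7 - 8*((-4 + 32) - 1*16)) + 1/2474) = sqrt((-7 - 8*(28 - 16)) + 1/2474) = sqrt((-7 - 8*12) + 1/2474) = sqrt((-7 - 96) + 1/2474) = sqrt(-103 + 1/2474) = sqrt(-254821/2474) = I*sqrt(630427154)/2474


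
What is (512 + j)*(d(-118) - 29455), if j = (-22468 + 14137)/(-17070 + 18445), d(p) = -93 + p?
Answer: -20637716554/1375 ≈ -1.5009e+7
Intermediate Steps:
j = -8331/1375 ≈ -6.0589
(512 + j)*(d(-118) - 29455) = (512 - 8331/1375)*((-93 - 118) - 29455) = 695669*(-211 - 29455)/1375 = (695669/1375)*(-29666) = -20637716554/1375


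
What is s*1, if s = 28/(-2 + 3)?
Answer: 28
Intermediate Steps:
s = 28 (s = 28/1 = 1*28 = 28)
s*1 = 28*1 = 28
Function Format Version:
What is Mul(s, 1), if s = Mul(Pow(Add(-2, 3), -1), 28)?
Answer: 28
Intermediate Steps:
s = 28 (s = Mul(Pow(1, -1), 28) = Mul(1, 28) = 28)
Mul(s, 1) = Mul(28, 1) = 28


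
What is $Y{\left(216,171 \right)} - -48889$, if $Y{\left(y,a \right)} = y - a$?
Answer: $48934$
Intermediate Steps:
$Y{\left(216,171 \right)} - -48889 = \left(216 - 171\right) - -48889 = \left(216 - 171\right) + 48889 = 45 + 48889 = 48934$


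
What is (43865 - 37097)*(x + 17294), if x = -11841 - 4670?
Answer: 5299344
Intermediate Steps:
x = -16511
(43865 - 37097)*(x + 17294) = (43865 - 37097)*(-16511 + 17294) = 6768*783 = 5299344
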